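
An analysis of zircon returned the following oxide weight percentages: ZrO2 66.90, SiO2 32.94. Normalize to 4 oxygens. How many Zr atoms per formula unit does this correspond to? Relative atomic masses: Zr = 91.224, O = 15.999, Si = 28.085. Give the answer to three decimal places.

ZrO2 (M=123.222): mol = 0.54292; Zr = 0.54292, O = 1.08584.
SiO2 (M=60.083): mol = 0.54824; Si = 0.54824, O = 1.09648.
ΣO = 2.18232; factor = 4/ΣO = 1.83291.
Zr apfu = 0.54292 × 1.83291 = 0.995.

0.995 Zr apfu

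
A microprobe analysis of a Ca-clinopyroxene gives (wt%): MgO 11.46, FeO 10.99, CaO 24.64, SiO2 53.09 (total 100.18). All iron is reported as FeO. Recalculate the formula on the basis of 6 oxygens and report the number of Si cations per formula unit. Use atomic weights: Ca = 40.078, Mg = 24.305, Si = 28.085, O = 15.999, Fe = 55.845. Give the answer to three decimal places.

2.005 Si apfu

MgO (M=40.304): mol = 0.28434; Mg = 0.28434, O = 0.28434.
FeO (M=71.844): mol = 0.15297; Fe = 0.15297, O = 0.15297.
CaO (M=56.077): mol = 0.43940; Ca = 0.43940, O = 0.43940.
SiO2 (M=60.083): mol = 0.88361; Si = 0.88361, O = 1.76722.
ΣO = 2.64393; factor = 6/ΣO = 2.26935.
Si apfu = 0.88361 × 2.26935 = 2.005.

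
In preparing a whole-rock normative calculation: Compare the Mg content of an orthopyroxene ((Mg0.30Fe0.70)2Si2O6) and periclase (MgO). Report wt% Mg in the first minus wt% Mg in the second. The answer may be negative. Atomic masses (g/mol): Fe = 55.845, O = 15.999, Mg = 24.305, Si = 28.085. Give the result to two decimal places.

-54.35 percentage points

M((Mg0.30Fe0.70)2Si2O6) = 244.930 g/mol, so wt% Mg = 14.583/244.930 × 100 = 5.95%.
M(MgO) = 40.304 g/mol, so wt% Mg = 24.305/40.304 × 100 = 60.30%.
5.95 − 60.30 = -54.35 pp.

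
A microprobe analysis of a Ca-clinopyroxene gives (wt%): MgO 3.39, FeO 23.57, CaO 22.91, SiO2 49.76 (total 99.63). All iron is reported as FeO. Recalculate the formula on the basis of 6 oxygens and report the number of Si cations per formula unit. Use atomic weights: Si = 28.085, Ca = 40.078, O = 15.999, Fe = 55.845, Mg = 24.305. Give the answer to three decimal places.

3.39 wt% MgO ÷ 40.304 g/mol = 0.08411 mol, giving 0.08411 Mg and 0.08411 O.
23.57 wt% FeO ÷ 71.844 g/mol = 0.32807 mol, giving 0.32807 Fe and 0.32807 O.
22.91 wt% CaO ÷ 56.077 g/mol = 0.40855 mol, giving 0.40855 Ca and 0.40855 O.
49.76 wt% SiO2 ÷ 60.083 g/mol = 0.82819 mol, giving 0.82819 Si and 1.65638 O.
Oxygen sums to 2.47711; scaling by 6/2.47711 = 2.42218 puts the formula on 6 O.
Si: 0.82819 × 2.42218 = 2.006 atoms per formula unit.

2.006 Si apfu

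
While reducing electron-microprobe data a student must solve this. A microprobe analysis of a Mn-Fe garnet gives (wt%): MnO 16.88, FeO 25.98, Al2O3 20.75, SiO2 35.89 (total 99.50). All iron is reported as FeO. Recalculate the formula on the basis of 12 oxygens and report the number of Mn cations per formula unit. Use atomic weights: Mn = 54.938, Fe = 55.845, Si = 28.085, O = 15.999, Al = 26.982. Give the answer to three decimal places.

MnO (M=70.937): mol = 0.23796; Mn = 0.23796, O = 0.23796.
FeO (M=71.844): mol = 0.36162; Fe = 0.36162, O = 0.36162.
Al2O3 (M=101.961): mol = 0.20351; Al = 0.40702, O = 0.61053.
SiO2 (M=60.083): mol = 0.59734; Si = 0.59734, O = 1.19468.
ΣO = 2.40479; factor = 12/ΣO = 4.99004.
Mn apfu = 0.23796 × 4.99004 = 1.187.

1.187 Mn apfu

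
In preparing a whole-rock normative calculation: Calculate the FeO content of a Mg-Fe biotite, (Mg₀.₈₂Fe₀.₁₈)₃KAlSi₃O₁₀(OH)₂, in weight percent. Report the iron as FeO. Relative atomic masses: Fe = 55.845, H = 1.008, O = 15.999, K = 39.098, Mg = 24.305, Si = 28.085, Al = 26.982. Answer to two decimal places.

M((Mg₀.₈₂Fe₀.₁₈)₃KAlSi₃O₁₀(OH)₂) = 434.286 g/mol; M(FeO) = 71.844 g/mol.
Moles FeO per formula unit = 0.54 Fe ÷ 1 = 0.5400.
FeO fraction = (0.5400 × 71.844) / 434.286 = 38.796/434.286 = 0.0893.

8.93 wt%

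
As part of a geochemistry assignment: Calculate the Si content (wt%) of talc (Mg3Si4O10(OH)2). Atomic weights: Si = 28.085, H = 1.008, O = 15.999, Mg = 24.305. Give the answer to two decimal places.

29.62 wt%

Molar mass of Mg3Si4O10(OH)2: 3×24.305 + 4×28.085 + 12×15.999 + 2×1.008 = 379.259 g/mol.
Mass of Si per formula unit: 4 × 28.085 = 112.340 g.
Weight fraction Si = 112.340 / 379.259 = 0.2962.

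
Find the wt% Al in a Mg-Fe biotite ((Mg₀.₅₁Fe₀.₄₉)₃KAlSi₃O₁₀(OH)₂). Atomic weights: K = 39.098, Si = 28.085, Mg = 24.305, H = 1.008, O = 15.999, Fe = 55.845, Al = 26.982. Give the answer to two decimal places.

5.82 mass %

M((Mg₀.₅₁Fe₀.₄₉)₃KAlSi₃O₁₀(OH)₂) = 463.618 g/mol.
Al contributes 1 × 26.982 = 26.982 g per mole.
26.982/463.618 = 0.0582 → 5.82%.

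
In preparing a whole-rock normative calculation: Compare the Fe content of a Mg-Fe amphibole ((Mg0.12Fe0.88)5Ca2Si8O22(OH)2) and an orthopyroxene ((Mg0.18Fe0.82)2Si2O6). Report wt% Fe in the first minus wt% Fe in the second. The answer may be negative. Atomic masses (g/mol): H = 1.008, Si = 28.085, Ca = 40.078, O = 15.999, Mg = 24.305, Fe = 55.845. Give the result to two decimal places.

-10.44 percentage points

Fe in (Mg0.12Fe0.88)5Ca2Si8O22(OH)2: molar mass 951.129 g/mol; 4.40×55.845 = 245.718 g → 25.83 wt%.
Fe in (Mg0.18Fe0.82)2Si2O6: molar mass 252.500 g/mol; 1.64×55.845 = 91.586 g → 36.27 wt%.
Difference = 25.83 − 36.27 = -10.44 percentage points.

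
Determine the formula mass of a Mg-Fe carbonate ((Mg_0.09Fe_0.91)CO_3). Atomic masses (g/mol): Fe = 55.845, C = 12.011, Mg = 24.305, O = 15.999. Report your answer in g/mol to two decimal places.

The formula mass is the sum 0.09×24.305 + 0.91×55.845 + 1×12.011 + 3×15.999.

113.01 g/mol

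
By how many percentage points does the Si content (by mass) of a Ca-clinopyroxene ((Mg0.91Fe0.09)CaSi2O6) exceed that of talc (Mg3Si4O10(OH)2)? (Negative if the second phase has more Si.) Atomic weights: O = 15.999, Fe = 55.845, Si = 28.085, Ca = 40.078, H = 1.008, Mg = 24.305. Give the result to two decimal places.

-4.02 percentage points

Si in (Mg0.91Fe0.09)CaSi2O6: molar mass 219.386 g/mol; 2×28.085 = 56.170 g → 25.60 wt%.
Si in Mg3Si4O10(OH)2: molar mass 379.259 g/mol; 4×28.085 = 112.340 g → 29.62 wt%.
Difference = 25.60 − 29.62 = -4.02 percentage points.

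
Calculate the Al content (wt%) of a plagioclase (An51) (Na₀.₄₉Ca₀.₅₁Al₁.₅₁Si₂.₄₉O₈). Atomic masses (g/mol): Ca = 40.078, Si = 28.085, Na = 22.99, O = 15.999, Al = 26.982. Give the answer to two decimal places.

Molar mass of Na₀.₄₉Ca₀.₅₁Al₁.₅₁Si₂.₄₉O₈: 0.49×22.99 + 0.51×40.078 + 1.51×26.982 + 2.49×28.085 + 8×15.999 = 270.371 g/mol.
Mass of Al per formula unit: 1.51 × 26.982 = 40.743 g.
Weight fraction Al = 40.743 / 270.371 = 0.1507.

15.07 wt%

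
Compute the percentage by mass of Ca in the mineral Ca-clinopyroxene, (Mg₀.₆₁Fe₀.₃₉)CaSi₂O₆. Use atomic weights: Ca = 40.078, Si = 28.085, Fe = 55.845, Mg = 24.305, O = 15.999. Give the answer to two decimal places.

M((Mg₀.₆₁Fe₀.₃₉)CaSi₂O₆) = 228.848 g/mol.
Ca contributes 1 × 40.078 = 40.078 g per mole.
40.078/228.848 = 0.1751 → 17.51%.

17.51 wt%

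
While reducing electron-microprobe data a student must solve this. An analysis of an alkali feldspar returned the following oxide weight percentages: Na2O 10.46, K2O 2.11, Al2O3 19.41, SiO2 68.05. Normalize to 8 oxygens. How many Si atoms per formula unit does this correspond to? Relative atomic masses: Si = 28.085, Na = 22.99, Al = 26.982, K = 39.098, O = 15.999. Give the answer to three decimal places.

Na2O: 10.46/61.979 = 0.16877 mol → 0.33754 mol Na, 0.16877 mol O.
K2O: 2.11/94.195 = 0.02240 mol → 0.04480 mol K, 0.02240 mol O.
Al2O3: 19.41/101.961 = 0.19037 mol → 0.38074 mol Al, 0.57111 mol O.
SiO2: 68.05/60.083 = 1.13260 mol → 1.13260 mol Si, 2.26520 mol O.
Total oxygen = 3.02748 mol. Normalization factor = 8/3.02748 = 2.64246.
Si per 8 O = 1.13260 × 2.64246 = 2.993.

2.993 Si apfu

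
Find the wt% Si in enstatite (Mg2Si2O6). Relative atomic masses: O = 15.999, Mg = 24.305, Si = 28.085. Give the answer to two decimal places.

27.98 weight percent

Molar mass of Mg2Si2O6: 2×24.305 + 2×28.085 + 6×15.999 = 200.774 g/mol.
Mass of Si per formula unit: 2 × 28.085 = 56.170 g.
Weight fraction Si = 56.170 / 200.774 = 0.2798.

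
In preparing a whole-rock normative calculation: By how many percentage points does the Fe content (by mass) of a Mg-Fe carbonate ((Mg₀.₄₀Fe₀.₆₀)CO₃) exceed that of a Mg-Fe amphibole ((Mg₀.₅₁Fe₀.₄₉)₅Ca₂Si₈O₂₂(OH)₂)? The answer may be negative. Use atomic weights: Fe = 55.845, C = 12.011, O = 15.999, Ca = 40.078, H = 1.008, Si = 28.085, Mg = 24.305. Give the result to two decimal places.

M((Mg₀.₄₀Fe₀.₆₀)CO₃) = 103.237 g/mol, so wt% Fe = 33.507/103.237 × 100 = 32.46%.
M((Mg₀.₅₁Fe₀.₄₉)₅Ca₂Si₈O₂₂(OH)₂) = 889.626 g/mol, so wt% Fe = 136.820/889.626 × 100 = 15.38%.
32.46 − 15.38 = 17.08 pp.

17.08 percentage points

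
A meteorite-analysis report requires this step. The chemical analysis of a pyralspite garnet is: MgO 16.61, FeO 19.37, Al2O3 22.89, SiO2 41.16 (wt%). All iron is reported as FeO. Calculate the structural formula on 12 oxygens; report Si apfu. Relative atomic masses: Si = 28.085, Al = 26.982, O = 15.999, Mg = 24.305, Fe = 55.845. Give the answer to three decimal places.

MgO (M=40.304): mol = 0.41212; Mg = 0.41212, O = 0.41212.
FeO (M=71.844): mol = 0.26961; Fe = 0.26961, O = 0.26961.
Al2O3 (M=101.961): mol = 0.22450; Al = 0.44900, O = 0.67350.
SiO2 (M=60.083): mol = 0.68505; Si = 0.68505, O = 1.37010.
ΣO = 2.72533; factor = 12/ΣO = 4.40314.
Si apfu = 0.68505 × 4.40314 = 3.016.

3.016 Si apfu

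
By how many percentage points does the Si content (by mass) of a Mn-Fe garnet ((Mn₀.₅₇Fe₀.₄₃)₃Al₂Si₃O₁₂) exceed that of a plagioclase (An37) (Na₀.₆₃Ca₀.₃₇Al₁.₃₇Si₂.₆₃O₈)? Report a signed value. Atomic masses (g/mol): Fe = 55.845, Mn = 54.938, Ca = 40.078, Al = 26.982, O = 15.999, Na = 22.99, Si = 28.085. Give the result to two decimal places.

Si in (Mn₀.₅₇Fe₀.₄₃)₃Al₂Si₃O₁₂: molar mass 496.191 g/mol; 3×28.085 = 84.255 g → 16.98 wt%.
Si in Na₀.₆₃Ca₀.₃₇Al₁.₃₇Si₂.₆₃O₈: molar mass 268.133 g/mol; 2.63×28.085 = 73.864 g → 27.55 wt%.
Difference = 16.98 − 27.55 = -10.57 percentage points.

-10.57 percentage points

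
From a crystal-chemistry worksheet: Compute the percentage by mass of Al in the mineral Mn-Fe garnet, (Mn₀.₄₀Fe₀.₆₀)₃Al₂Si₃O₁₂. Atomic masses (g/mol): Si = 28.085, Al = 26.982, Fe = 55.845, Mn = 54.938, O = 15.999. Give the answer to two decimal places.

Molar mass of (Mn₀.₄₀Fe₀.₆₀)₃Al₂Si₃O₁₂: 1.20×54.938 + 1.80×55.845 + 2×26.982 + 3×28.085 + 12×15.999 = 496.654 g/mol.
Mass of Al per formula unit: 2 × 26.982 = 53.964 g.
Weight fraction Al = 53.964 / 496.654 = 0.1087.

10.87 weight percent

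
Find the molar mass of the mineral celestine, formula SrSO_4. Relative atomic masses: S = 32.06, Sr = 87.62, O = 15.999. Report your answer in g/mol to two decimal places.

The formula mass is the sum 1×87.62 + 1×32.06 + 4×15.999.

183.68 g/mol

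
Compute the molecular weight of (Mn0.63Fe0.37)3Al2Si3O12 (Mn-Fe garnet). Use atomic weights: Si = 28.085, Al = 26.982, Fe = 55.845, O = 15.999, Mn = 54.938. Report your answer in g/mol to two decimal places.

496.03 g/mol

The formula mass is the sum 1.89·54.938 + 1.11·55.845 + 2·26.982 + 3·28.085 + 12·15.999.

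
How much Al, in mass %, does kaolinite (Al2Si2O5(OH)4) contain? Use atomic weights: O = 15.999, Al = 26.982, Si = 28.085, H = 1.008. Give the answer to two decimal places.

20.90 mass %

Formula mass = 2·26.982 + 2·28.085 + 9·15.999 + 4·1.008 = 258.157 g/mol, of which 53.964 g is Al.
So Al makes up 53.964/258.157 = 0.2090 of the mass, i.e. 20.90%.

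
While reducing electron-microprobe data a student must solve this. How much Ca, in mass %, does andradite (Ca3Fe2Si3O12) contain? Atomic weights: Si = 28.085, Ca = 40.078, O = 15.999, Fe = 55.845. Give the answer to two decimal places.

Molar mass of Ca3Fe2Si3O12: 3·40.078 + 2·55.845 + 3·28.085 + 12·15.999 = 508.167 g/mol.
Mass of Ca per formula unit: 3 × 40.078 = 120.234 g.
Weight fraction Ca = 120.234 / 508.167 = 0.2366.

23.66 mass %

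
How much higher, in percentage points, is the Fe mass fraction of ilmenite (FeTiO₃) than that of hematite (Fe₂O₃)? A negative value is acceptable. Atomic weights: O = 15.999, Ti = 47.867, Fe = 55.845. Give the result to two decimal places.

-33.13 percentage points

M(FeTiO₃) = 151.709 g/mol, so wt% Fe = 55.845/151.709 × 100 = 36.81%.
M(Fe₂O₃) = 159.687 g/mol, so wt% Fe = 111.690/159.687 × 100 = 69.94%.
36.81 − 69.94 = -33.13 pp.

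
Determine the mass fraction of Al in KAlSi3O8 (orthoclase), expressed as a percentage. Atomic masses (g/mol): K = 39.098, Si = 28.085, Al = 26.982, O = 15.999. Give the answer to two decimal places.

9.69 wt%

M(KAlSi3O8) = 278.327 g/mol.
Al contributes 1 × 26.982 = 26.982 g per mole.
26.982/278.327 = 0.0969 → 9.69%.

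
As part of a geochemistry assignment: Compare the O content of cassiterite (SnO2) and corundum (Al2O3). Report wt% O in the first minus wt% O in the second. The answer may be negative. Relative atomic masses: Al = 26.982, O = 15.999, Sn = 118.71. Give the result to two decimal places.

O in SnO2: molar mass 150.708 g/mol; 2×15.999 = 31.998 g → 21.23 wt%.
O in Al2O3: molar mass 101.961 g/mol; 3×15.999 = 47.997 g → 47.07 wt%.
Difference = 21.23 − 47.07 = -25.84 percentage points.

-25.84 percentage points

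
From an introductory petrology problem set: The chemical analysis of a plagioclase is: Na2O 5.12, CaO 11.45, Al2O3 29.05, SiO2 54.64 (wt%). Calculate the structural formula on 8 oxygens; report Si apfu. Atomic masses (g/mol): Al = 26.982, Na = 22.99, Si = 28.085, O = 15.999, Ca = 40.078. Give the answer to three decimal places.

Na2O: 5.12/61.979 = 0.08261 mol → 0.16522 mol Na, 0.08261 mol O.
CaO: 11.45/56.077 = 0.20418 mol → 0.20418 mol Ca, 0.20418 mol O.
Al2O3: 29.05/101.961 = 0.28491 mol → 0.56982 mol Al, 0.85473 mol O.
SiO2: 54.64/60.083 = 0.90941 mol → 0.90941 mol Si, 1.81882 mol O.
Total oxygen = 2.96034 mol. Normalization factor = 8/2.96034 = 2.70239.
Si per 8 O = 0.90941 × 2.70239 = 2.458.

2.458 Si apfu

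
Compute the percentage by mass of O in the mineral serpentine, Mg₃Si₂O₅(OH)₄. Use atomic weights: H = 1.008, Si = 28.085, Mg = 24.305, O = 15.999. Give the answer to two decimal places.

Molar mass of Mg₃Si₂O₅(OH)₄: 3·24.305 + 2·28.085 + 9·15.999 + 4·1.008 = 277.108 g/mol.
Mass of O per formula unit: 9 × 15.999 = 143.991 g.
Weight fraction O = 143.991 / 277.108 = 0.5196.

51.96 wt%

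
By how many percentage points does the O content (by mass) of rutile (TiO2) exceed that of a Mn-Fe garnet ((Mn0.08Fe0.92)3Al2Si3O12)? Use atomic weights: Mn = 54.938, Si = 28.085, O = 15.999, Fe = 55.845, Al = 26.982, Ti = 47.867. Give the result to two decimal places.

1.48 percentage points

M(TiO2) = 79.865 g/mol, so wt% O = 31.998/79.865 × 100 = 40.07%.
M((Mn0.08Fe0.92)3Al2Si3O12) = 497.524 g/mol, so wt% O = 191.988/497.524 × 100 = 38.59%.
40.07 − 38.59 = 1.48 pp.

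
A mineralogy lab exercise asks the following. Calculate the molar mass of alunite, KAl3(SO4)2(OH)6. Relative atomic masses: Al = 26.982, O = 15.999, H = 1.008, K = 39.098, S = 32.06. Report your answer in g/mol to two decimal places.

414.20 g/mol

The formula mass is the sum 1*39.098 + 3*26.982 + 2*32.06 + 14*15.999 + 6*1.008.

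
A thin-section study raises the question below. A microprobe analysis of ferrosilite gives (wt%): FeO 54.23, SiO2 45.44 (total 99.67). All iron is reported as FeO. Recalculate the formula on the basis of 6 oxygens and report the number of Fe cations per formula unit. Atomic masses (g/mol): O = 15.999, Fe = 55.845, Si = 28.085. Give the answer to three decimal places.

1.997 Fe apfu

54.23 wt% FeO ÷ 71.844 g/mol = 0.75483 mol, giving 0.75483 Fe and 0.75483 O.
45.44 wt% SiO2 ÷ 60.083 g/mol = 0.75629 mol, giving 0.75629 Si and 1.51258 O.
Oxygen sums to 2.26741; scaling by 6/2.26741 = 2.64619 puts the formula on 6 O.
Fe: 0.75483 × 2.64619 = 1.997 atoms per formula unit.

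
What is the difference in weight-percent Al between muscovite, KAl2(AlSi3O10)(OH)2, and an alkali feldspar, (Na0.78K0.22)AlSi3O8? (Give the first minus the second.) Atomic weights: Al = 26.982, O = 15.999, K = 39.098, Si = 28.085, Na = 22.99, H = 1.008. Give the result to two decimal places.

10.17 percentage points

M(KAl2(AlSi3O10)(OH)2) = 398.303 g/mol, so wt% Al = 80.946/398.303 × 100 = 20.32%.
M((Na0.78K0.22)AlSi3O8) = 265.763 g/mol, so wt% Al = 26.982/265.763 × 100 = 10.15%.
20.32 − 10.15 = 10.17 pp.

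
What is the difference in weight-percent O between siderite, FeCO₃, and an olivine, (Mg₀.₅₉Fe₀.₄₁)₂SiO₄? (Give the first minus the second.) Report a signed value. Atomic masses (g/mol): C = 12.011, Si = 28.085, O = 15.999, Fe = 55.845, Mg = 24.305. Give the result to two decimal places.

M(FeCO₃) = 115.853 g/mol, so wt% O = 47.997/115.853 × 100 = 41.43%.
M((Mg₀.₅₉Fe₀.₄₁)₂SiO₄) = 166.554 g/mol, so wt% O = 63.996/166.554 × 100 = 38.42%.
41.43 − 38.42 = 3.01 pp.

3.01 percentage points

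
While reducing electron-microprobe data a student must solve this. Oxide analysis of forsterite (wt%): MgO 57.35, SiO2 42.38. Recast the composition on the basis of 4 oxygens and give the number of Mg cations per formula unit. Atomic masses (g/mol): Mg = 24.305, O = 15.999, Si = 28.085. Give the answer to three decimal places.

MgO: 57.35/40.304 = 1.42294 mol → 1.42294 mol Mg, 1.42294 mol O.
SiO2: 42.38/60.083 = 0.70536 mol → 0.70536 mol Si, 1.41072 mol O.
Total oxygen = 2.83366 mol. Normalization factor = 4/2.83366 = 1.41160.
Mg per 4 O = 1.42294 × 1.41160 = 2.009.

2.009 Mg apfu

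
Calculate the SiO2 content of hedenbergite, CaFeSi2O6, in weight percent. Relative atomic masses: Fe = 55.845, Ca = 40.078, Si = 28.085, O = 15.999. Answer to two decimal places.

48.44 wt%

M(CaFeSi2O6) = 248.087 g/mol; M(SiO2) = 60.083 g/mol.
Moles SiO2 per formula unit = 2 Si ÷ 1 = 2.0000.
SiO2 fraction = (2.0000 × 60.083) / 248.087 = 120.166/248.087 = 0.4844.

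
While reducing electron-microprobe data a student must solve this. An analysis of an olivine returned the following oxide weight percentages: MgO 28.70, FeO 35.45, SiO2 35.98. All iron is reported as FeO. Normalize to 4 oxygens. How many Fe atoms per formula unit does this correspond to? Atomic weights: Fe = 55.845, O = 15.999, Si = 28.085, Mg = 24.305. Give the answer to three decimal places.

MgO (M=40.304): mol = 0.71209; Mg = 0.71209, O = 0.71209.
FeO (M=71.844): mol = 0.49343; Fe = 0.49343, O = 0.49343.
SiO2 (M=60.083): mol = 0.59884; Si = 0.59884, O = 1.19768.
ΣO = 2.40320; factor = 4/ΣO = 1.66445.
Fe apfu = 0.49343 × 1.66445 = 0.821.

0.821 Fe apfu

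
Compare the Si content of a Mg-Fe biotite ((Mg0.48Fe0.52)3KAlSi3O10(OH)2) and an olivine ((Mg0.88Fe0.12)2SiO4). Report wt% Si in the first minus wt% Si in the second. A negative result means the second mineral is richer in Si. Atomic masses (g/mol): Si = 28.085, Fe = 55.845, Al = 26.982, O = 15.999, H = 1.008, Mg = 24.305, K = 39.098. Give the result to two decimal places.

-0.88 percentage points

M((Mg0.48Fe0.52)3KAlSi3O10(OH)2) = 466.456 g/mol, so wt% Si = 84.255/466.456 × 100 = 18.06%.
M((Mg0.88Fe0.12)2SiO4) = 148.261 g/mol, so wt% Si = 28.085/148.261 × 100 = 18.94%.
18.06 − 18.94 = -0.88 pp.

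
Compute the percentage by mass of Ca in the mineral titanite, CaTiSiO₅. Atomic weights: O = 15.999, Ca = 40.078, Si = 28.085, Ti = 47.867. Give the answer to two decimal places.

M(CaTiSiO₅) = 196.025 g/mol.
Ca contributes 1 × 40.078 = 40.078 g per mole.
40.078/196.025 = 0.2045 → 20.45%.

20.45 mass %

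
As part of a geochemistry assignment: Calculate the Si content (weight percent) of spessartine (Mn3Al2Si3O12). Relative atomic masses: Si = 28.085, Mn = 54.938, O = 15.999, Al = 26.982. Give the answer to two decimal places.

M(Mn3Al2Si3O12) = 495.021 g/mol.
Si contributes 3 × 28.085 = 84.255 g per mole.
84.255/495.021 = 0.1702 → 17.02%.

17.02 weight percent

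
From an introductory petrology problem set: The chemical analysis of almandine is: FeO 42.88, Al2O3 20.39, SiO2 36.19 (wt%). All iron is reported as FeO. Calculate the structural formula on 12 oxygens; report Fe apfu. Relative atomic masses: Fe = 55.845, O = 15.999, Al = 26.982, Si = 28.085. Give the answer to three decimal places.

42.88 wt% FeO ÷ 71.844 g/mol = 0.59685 mol, giving 0.59685 Fe and 0.59685 O.
20.39 wt% Al2O3 ÷ 101.961 g/mol = 0.19998 mol, giving 0.39996 Al and 0.59994 O.
36.19 wt% SiO2 ÷ 60.083 g/mol = 0.60233 mol, giving 0.60233 Si and 1.20466 O.
Oxygen sums to 2.40145; scaling by 12/2.40145 = 4.99698 puts the formula on 12 O.
Fe: 0.59685 × 4.99698 = 2.982 atoms per formula unit.

2.982 Fe apfu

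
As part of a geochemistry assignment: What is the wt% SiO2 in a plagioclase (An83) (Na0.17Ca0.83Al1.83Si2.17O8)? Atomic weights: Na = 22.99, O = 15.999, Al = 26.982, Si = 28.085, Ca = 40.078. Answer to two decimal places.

47.33 wt%

Formula mass = 275.487 g/mol.
2.17 Si → 2.1700 mol SiO2 per formula unit; M(SiO2) = 60.083, so SiO2 mass = 130.380 g.
130.380/275.487 × 100 = 47.33 wt%.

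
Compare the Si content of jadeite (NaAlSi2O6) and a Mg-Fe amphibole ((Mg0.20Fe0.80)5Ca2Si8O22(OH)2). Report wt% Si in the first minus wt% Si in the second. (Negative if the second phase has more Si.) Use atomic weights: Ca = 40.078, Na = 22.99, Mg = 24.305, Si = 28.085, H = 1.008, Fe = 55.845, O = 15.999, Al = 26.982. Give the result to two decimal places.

3.85 percentage points

First mineral: 56.170 g Si in 202.136 g formula = 27.79 wt% Si.
Second mineral: 224.680 g Si in 938.513 g formula = 23.94 wt% Si.
27.79% − 23.94% gives a difference of 3.85 percentage points.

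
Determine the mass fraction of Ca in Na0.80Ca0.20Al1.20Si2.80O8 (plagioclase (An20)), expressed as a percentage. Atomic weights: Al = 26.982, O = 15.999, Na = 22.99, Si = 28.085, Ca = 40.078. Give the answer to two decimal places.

M(Na0.80Ca0.20Al1.20Si2.80O8) = 265.416 g/mol.
Ca contributes 0.20 × 40.078 = 8.016 g per mole.
8.016/265.416 = 0.0302 → 3.02%.

3.02 wt%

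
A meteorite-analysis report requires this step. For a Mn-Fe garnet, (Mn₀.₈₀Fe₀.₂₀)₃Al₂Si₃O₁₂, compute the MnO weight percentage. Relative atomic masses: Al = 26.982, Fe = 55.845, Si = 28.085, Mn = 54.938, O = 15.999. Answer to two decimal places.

34.35 wt%

M((Mn₀.₈₀Fe₀.₂₀)₃Al₂Si₃O₁₂) = 495.565 g/mol; M(MnO) = 70.937 g/mol.
Moles MnO per formula unit = 2.40 Mn ÷ 1 = 2.4000.
MnO fraction = (2.4000 × 70.937) / 495.565 = 170.249/495.565 = 0.3435.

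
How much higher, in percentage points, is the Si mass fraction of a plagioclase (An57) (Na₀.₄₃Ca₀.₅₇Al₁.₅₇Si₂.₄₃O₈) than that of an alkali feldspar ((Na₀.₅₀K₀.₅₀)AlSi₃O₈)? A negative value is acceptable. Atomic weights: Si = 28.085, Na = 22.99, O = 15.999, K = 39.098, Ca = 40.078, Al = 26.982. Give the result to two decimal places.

M(Na₀.₄₃Ca₀.₅₇Al₁.₅₇Si₂.₄₃O₈) = 271.330 g/mol, so wt% Si = 68.247/271.330 × 100 = 25.15%.
M((Na₀.₅₀K₀.₅₀)AlSi₃O₈) = 270.273 g/mol, so wt% Si = 84.255/270.273 × 100 = 31.17%.
25.15 − 31.17 = -6.02 pp.

-6.02 percentage points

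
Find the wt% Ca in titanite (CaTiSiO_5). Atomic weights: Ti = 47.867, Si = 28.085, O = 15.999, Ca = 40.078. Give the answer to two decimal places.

M(CaTiSiO_5) = 196.025 g/mol.
Ca contributes 1 × 40.078 = 40.078 g per mole.
40.078/196.025 = 0.2045 → 20.45%.

20.45 wt%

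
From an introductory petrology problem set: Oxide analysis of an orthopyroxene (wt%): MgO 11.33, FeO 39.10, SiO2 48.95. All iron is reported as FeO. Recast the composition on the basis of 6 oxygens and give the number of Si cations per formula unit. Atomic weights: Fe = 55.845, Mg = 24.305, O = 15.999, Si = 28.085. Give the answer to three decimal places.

MgO: 11.33/40.304 = 0.28111 mol → 0.28111 mol Mg, 0.28111 mol O.
FeO: 39.10/71.844 = 0.54423 mol → 0.54423 mol Fe, 0.54423 mol O.
SiO2: 48.95/60.083 = 0.81471 mol → 0.81471 mol Si, 1.62942 mol O.
Total oxygen = 2.45476 mol. Normalization factor = 6/2.45476 = 2.44423.
Si per 6 O = 0.81471 × 2.44423 = 1.991.

1.991 Si apfu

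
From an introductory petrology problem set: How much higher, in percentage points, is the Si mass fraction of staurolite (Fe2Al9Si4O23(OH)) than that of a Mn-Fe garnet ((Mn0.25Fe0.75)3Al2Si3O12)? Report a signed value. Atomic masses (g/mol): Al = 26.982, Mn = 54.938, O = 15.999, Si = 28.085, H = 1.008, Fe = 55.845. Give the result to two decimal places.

First mineral: 112.340 g Si in 851.852 g formula = 13.19 wt% Si.
Second mineral: 84.255 g Si in 497.062 g formula = 16.95 wt% Si.
13.19% − 16.95% gives a difference of -3.76 percentage points.

-3.76 percentage points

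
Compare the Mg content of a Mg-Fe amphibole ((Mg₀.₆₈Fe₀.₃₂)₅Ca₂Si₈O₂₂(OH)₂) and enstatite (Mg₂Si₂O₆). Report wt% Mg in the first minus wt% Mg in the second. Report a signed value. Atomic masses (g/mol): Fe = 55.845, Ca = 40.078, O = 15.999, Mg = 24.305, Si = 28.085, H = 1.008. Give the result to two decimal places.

-14.63 percentage points

First mineral: 82.637 g Mg in 862.817 g formula = 9.58 wt% Mg.
Second mineral: 48.610 g Mg in 200.774 g formula = 24.21 wt% Mg.
9.58% − 24.21% gives a difference of -14.63 percentage points.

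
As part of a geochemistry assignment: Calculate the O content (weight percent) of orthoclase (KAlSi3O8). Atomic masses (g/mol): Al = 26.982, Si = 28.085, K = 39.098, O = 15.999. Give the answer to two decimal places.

Formula mass = 1*39.098 + 1*26.982 + 3*28.085 + 8*15.999 = 278.327 g/mol, of which 127.992 g is O.
So O makes up 127.992/278.327 = 0.4599 of the mass, i.e. 45.99%.

45.99 weight percent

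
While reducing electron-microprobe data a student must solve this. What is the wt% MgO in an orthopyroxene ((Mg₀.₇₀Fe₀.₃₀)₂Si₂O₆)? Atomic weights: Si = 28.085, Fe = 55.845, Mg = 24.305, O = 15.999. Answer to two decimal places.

Molar mass of (Mg₀.₇₀Fe₀.₃₀)₂Si₂O₆ = 1.40*24.305 + 0.60*55.845 + 2*28.085 + 6*15.999 = 219.698 g/mol.
Each formula unit contains 1.40 Mg, equivalent to 1.40/1 = 1.4000 mol MgO.
M(MgO) = 1×24.305 + 1×15.999 = 40.304 g/mol.
Mass of MgO per formula unit = 1.4000 × 40.304 = 56.426 g.
MgO wt% = 56.426 / 219.698 × 100 = 25.68%.

25.68 wt%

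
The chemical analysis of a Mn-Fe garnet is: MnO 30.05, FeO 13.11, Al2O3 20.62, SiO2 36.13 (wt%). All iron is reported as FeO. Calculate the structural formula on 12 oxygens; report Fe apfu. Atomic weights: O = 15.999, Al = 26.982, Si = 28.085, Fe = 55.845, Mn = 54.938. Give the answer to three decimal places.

30.05 wt% MnO ÷ 70.937 g/mol = 0.42362 mol, giving 0.42362 Mn and 0.42362 O.
13.11 wt% FeO ÷ 71.844 g/mol = 0.18248 mol, giving 0.18248 Fe and 0.18248 O.
20.62 wt% Al2O3 ÷ 101.961 g/mol = 0.20223 mol, giving 0.40446 Al and 0.60669 O.
36.13 wt% SiO2 ÷ 60.083 g/mol = 0.60133 mol, giving 0.60133 Si and 1.20266 O.
Oxygen sums to 2.41545; scaling by 12/2.41545 = 4.96802 puts the formula on 12 O.
Fe: 0.18248 × 4.96802 = 0.907 atoms per formula unit.

0.907 Fe apfu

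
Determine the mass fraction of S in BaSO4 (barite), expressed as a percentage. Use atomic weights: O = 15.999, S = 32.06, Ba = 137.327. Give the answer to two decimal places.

13.74 wt%

Molar mass of BaSO4: 1·137.327 + 1·32.06 + 4·15.999 = 233.383 g/mol.
Mass of S per formula unit: 1 × 32.06 = 32.060 g.
Weight fraction S = 32.060 / 233.383 = 0.1374.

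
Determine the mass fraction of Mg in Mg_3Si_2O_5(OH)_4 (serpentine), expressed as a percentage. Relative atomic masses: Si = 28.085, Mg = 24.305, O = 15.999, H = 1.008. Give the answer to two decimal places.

26.31 weight percent

Formula mass = 3×24.305 + 2×28.085 + 9×15.999 + 4×1.008 = 277.108 g/mol, of which 72.915 g is Mg.
So Mg makes up 72.915/277.108 = 0.2631 of the mass, i.e. 26.31%.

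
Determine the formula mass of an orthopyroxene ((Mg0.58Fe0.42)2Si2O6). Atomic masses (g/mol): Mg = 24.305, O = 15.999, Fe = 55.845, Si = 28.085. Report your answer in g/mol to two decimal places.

227.27 g/mol

M = 1.16·24.305 + 0.84·55.845 + 2·28.085 + 6·15.999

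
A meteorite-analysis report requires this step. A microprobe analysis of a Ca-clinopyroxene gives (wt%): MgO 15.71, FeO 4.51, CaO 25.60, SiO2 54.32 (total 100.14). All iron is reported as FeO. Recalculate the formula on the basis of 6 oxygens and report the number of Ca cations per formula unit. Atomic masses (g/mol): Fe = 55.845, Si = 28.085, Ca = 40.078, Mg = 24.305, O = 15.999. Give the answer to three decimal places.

1.008 Ca apfu

MgO (M=40.304): mol = 0.38979; Mg = 0.38979, O = 0.38979.
FeO (M=71.844): mol = 0.06277; Fe = 0.06277, O = 0.06277.
CaO (M=56.077): mol = 0.45652; Ca = 0.45652, O = 0.45652.
SiO2 (M=60.083): mol = 0.90408; Si = 0.90408, O = 1.80816.
ΣO = 2.71724; factor = 6/ΣO = 2.20812.
Ca apfu = 0.45652 × 2.20812 = 1.008.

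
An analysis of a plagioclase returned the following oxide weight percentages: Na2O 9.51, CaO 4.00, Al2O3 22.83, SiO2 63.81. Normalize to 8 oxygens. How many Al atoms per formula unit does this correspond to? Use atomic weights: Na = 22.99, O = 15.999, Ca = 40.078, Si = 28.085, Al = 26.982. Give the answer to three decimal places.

1.186 Al apfu

9.51 wt% Na2O ÷ 61.979 g/mol = 0.15344 mol, giving 0.30688 Na and 0.15344 O.
4.00 wt% CaO ÷ 56.077 g/mol = 0.07133 mol, giving 0.07133 Ca and 0.07133 O.
22.83 wt% Al2O3 ÷ 101.961 g/mol = 0.22391 mol, giving 0.44782 Al and 0.67173 O.
63.81 wt% SiO2 ÷ 60.083 g/mol = 1.06203 mol, giving 1.06203 Si and 2.12406 O.
Oxygen sums to 3.02056; scaling by 8/3.02056 = 2.64852 puts the formula on 8 O.
Al: 0.44782 × 2.64852 = 1.186 atoms per formula unit.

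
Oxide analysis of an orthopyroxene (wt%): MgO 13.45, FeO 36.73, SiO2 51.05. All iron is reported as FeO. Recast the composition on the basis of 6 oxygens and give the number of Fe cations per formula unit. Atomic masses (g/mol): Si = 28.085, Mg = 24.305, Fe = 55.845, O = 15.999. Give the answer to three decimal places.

1.206 Fe apfu

MgO (M=40.304): mol = 0.33371; Mg = 0.33371, O = 0.33371.
FeO (M=71.844): mol = 0.51125; Fe = 0.51125, O = 0.51125.
SiO2 (M=60.083): mol = 0.84966; Si = 0.84966, O = 1.69932.
ΣO = 2.54428; factor = 6/ΣO = 2.35823.
Fe apfu = 0.51125 × 2.35823 = 1.206.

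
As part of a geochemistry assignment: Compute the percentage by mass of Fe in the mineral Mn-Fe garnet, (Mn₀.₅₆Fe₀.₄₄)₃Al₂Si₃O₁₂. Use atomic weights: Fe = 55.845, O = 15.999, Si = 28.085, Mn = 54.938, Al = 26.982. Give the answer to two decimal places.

14.86 mass %

M((Mn₀.₅₆Fe₀.₄₄)₃Al₂Si₃O₁₂) = 496.218 g/mol.
Fe contributes 1.32 × 55.845 = 73.715 g per mole.
73.715/496.218 = 0.1486 → 14.86%.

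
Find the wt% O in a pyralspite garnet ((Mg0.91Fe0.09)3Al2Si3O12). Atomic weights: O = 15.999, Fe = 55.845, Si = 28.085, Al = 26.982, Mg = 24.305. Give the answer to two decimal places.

46.64 wt%

Molar mass of (Mg0.91Fe0.09)3Al2Si3O12: 2.73·24.305 + 0.27·55.845 + 2·26.982 + 3·28.085 + 12·15.999 = 411.638 g/mol.
Mass of O per formula unit: 12 × 15.999 = 191.988 g.
Weight fraction O = 191.988 / 411.638 = 0.4664.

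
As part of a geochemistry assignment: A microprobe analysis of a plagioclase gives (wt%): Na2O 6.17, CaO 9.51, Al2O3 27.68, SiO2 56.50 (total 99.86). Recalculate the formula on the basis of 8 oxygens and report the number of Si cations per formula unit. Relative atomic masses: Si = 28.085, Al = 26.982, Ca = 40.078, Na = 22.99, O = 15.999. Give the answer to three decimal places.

6.17 wt% Na2O ÷ 61.979 g/mol = 0.09955 mol, giving 0.19910 Na and 0.09955 O.
9.51 wt% CaO ÷ 56.077 g/mol = 0.16959 mol, giving 0.16959 Ca and 0.16959 O.
27.68 wt% Al2O3 ÷ 101.961 g/mol = 0.27148 mol, giving 0.54296 Al and 0.81444 O.
56.50 wt% SiO2 ÷ 60.083 g/mol = 0.94037 mol, giving 0.94037 Si and 1.88074 O.
Oxygen sums to 2.96432; scaling by 8/2.96432 = 2.69876 puts the formula on 8 O.
Si: 0.94037 × 2.69876 = 2.538 atoms per formula unit.

2.538 Si apfu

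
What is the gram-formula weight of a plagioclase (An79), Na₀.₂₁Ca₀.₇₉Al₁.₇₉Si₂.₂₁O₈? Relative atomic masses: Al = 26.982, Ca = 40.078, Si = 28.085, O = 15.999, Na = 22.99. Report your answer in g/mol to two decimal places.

274.85 g/mol

The formula mass is the sum 0.21*22.99 + 0.79*40.078 + 1.79*26.982 + 2.21*28.085 + 8*15.999.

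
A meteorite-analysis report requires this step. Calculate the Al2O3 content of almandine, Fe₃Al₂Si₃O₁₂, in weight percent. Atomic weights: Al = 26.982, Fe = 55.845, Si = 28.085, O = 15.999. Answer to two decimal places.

Formula mass = 497.742 g/mol.
2 Al → 1.0000 mol Al2O3 per formula unit; M(Al2O3) = 101.961, so Al2O3 mass = 101.961 g.
101.961/497.742 × 100 = 20.48 wt%.

20.48 wt%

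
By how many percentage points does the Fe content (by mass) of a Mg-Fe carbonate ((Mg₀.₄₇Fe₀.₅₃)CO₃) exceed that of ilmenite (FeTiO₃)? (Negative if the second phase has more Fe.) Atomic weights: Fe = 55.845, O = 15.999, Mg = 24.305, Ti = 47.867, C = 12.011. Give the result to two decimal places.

Fe in (Mg₀.₄₇Fe₀.₅₃)CO₃: molar mass 101.029 g/mol; 0.53×55.845 = 29.598 g → 29.30 wt%.
Fe in FeTiO₃: molar mass 151.709 g/mol; 1×55.845 = 55.845 g → 36.81 wt%.
Difference = 29.30 − 36.81 = -7.51 percentage points.

-7.51 percentage points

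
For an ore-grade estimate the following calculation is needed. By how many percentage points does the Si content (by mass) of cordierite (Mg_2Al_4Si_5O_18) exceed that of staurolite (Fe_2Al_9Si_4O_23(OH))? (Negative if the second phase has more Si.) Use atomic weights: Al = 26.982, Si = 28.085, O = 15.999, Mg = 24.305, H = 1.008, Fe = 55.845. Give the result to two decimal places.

10.82 percentage points

Si in Mg_2Al_4Si_5O_18: molar mass 584.945 g/mol; 5×28.085 = 140.425 g → 24.01 wt%.
Si in Fe_2Al_9Si_4O_23(OH): molar mass 851.852 g/mol; 4×28.085 = 112.340 g → 13.19 wt%.
Difference = 24.01 − 13.19 = 10.82 percentage points.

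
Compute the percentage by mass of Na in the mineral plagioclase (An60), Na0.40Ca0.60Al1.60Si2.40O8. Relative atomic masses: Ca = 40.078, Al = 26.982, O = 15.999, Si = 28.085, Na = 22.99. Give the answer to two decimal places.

3.38 weight percent

Molar mass of Na0.40Ca0.60Al1.60Si2.40O8: 0.40*22.99 + 0.60*40.078 + 1.60*26.982 + 2.40*28.085 + 8*15.999 = 271.810 g/mol.
Mass of Na per formula unit: 0.40 × 22.99 = 9.196 g.
Weight fraction Na = 9.196 / 271.810 = 0.0338.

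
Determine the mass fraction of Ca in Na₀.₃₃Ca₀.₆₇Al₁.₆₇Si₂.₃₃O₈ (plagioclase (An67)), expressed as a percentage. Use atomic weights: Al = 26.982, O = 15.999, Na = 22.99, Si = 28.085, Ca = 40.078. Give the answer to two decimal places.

9.84 weight percent

Molar mass of Na₀.₃₃Ca₀.₆₇Al₁.₆₇Si₂.₃₃O₈: 0.33×22.99 + 0.67×40.078 + 1.67×26.982 + 2.33×28.085 + 8×15.999 = 272.929 g/mol.
Mass of Ca per formula unit: 0.67 × 40.078 = 26.852 g.
Weight fraction Ca = 26.852 / 272.929 = 0.0984.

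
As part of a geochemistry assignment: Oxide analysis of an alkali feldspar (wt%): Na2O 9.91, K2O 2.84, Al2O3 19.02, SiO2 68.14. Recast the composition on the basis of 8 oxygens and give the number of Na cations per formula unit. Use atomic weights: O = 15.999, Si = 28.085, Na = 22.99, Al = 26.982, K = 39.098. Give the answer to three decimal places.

0.848 Na apfu

9.91 wt% Na2O ÷ 61.979 g/mol = 0.15989 mol, giving 0.31978 Na and 0.15989 O.
2.84 wt% K2O ÷ 94.195 g/mol = 0.03015 mol, giving 0.06030 K and 0.03015 O.
19.02 wt% Al2O3 ÷ 101.961 g/mol = 0.18654 mol, giving 0.37308 Al and 0.55962 O.
68.14 wt% SiO2 ÷ 60.083 g/mol = 1.13410 mol, giving 1.13410 Si and 2.26820 O.
Oxygen sums to 3.01786; scaling by 8/3.01786 = 2.65089 puts the formula on 8 O.
Na: 0.31978 × 2.65089 = 0.848 atoms per formula unit.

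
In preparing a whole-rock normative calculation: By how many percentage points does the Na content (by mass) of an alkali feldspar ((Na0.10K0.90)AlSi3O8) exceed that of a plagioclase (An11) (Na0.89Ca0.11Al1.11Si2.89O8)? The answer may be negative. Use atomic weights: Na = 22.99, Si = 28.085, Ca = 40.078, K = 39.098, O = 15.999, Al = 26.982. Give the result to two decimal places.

-6.92 percentage points

First mineral: 2.299 g Na in 276.716 g formula = 0.83 wt% Na.
Second mineral: 20.461 g Na in 263.977 g formula = 7.75 wt% Na.
0.83% − 7.75% gives a difference of -6.92 percentage points.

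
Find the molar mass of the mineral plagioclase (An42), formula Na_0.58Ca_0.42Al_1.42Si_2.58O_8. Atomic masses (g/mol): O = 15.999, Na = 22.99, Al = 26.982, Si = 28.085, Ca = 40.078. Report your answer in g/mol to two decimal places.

268.93 g/mol

Na: 0.58 × 22.99 = 13.3342
Ca: 0.42 × 40.078 = 16.8328
Al: 1.42 × 26.982 = 38.3144
Si: 2.58 × 28.085 = 72.4593
O: 8 × 15.999 = 127.9920
Summing the contributions gives the formula mass.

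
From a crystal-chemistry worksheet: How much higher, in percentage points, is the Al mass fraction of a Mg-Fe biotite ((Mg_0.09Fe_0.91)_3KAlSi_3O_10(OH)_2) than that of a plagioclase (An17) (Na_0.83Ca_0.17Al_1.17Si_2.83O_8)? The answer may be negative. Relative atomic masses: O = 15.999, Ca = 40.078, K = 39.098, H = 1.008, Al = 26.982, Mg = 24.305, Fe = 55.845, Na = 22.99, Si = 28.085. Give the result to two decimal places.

-6.56 percentage points

Al in (Mg_0.09Fe_0.91)_3KAlSi_3O_10(OH)_2: molar mass 503.358 g/mol; 1×26.982 = 26.982 g → 5.36 wt%.
Al in Na_0.83Ca_0.17Al_1.17Si_2.83O_8: molar mass 264.936 g/mol; 1.17×26.982 = 31.569 g → 11.92 wt%.
Difference = 5.36 − 11.92 = -6.56 percentage points.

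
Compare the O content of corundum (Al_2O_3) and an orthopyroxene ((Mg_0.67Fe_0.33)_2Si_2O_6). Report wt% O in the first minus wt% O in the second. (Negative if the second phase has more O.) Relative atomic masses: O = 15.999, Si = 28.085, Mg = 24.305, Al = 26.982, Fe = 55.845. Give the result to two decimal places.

3.75 percentage points

O in Al_2O_3: molar mass 101.961 g/mol; 3×15.999 = 47.997 g → 47.07 wt%.
O in (Mg_0.67Fe_0.33)_2Si_2O_6: molar mass 221.590 g/mol; 6×15.999 = 95.994 g → 43.32 wt%.
Difference = 47.07 − 43.32 = 3.75 percentage points.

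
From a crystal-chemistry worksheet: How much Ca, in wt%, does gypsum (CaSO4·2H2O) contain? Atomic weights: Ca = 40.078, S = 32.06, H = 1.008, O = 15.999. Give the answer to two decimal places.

Formula mass = 1×40.078 + 1×32.06 + 6×15.999 + 4×1.008 = 172.164 g/mol, of which 40.078 g is Ca.
So Ca makes up 40.078/172.164 = 0.2328 of the mass, i.e. 23.28%.

23.28 wt%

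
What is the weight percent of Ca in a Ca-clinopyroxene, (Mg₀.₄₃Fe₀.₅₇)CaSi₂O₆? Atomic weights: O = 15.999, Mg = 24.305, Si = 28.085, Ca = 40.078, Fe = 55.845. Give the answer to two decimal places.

M((Mg₀.₄₃Fe₀.₅₇)CaSi₂O₆) = 234.525 g/mol.
Ca contributes 1 × 40.078 = 40.078 g per mole.
40.078/234.525 = 0.1709 → 17.09%.

17.09 wt%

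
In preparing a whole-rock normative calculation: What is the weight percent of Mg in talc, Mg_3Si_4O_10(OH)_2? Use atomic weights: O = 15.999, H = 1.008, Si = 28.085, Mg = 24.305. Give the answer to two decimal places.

19.23 wt%

Molar mass of Mg_3Si_4O_10(OH)_2: 3×24.305 + 4×28.085 + 12×15.999 + 2×1.008 = 379.259 g/mol.
Mass of Mg per formula unit: 3 × 24.305 = 72.915 g.
Weight fraction Mg = 72.915 / 379.259 = 0.1923.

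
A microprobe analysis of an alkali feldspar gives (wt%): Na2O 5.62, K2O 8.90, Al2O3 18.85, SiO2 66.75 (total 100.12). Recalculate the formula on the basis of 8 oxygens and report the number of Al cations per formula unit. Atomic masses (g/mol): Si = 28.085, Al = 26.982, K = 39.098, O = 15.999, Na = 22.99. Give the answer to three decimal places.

0.999 Al apfu

Na2O (M=61.979): mol = 0.09068; Na = 0.18136, O = 0.09068.
K2O (M=94.195): mol = 0.09448; K = 0.18896, O = 0.09448.
Al2O3 (M=101.961): mol = 0.18487; Al = 0.36974, O = 0.55461.
SiO2 (M=60.083): mol = 1.11096; Si = 1.11096, O = 2.22192.
ΣO = 2.96169; factor = 8/ΣO = 2.70116.
Al apfu = 0.36974 × 2.70116 = 0.999.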